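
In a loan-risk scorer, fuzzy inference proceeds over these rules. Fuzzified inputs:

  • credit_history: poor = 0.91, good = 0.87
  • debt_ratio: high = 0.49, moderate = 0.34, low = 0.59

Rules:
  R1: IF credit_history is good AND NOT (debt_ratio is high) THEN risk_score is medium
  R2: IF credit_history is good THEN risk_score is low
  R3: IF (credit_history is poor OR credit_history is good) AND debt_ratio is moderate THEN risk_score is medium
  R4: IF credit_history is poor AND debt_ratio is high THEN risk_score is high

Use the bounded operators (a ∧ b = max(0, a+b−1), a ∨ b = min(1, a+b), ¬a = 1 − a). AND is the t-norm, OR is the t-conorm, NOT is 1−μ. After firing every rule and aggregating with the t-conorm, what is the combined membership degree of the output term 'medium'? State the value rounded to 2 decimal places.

R1: good=0.87, ¬high=1−0.49=0.51; AND[max(0, a+b−1)] → w = 0.38
R2: good=0.87 → w = 0.87
R3: (poor=0.91 OR good=0.87) = 1.00; AND[max(0, a+b−1)] with moderate=0.34 → w = 0.34
R4: poor=0.91, high=0.49; AND[max(0, a+b−1)] → w = 0.40
Rules with consequent 'medium': {R1, R3} → strengths 0.38, 0.34
Aggregate via t-conorm [min(1, a+b)]: 0.72

0.72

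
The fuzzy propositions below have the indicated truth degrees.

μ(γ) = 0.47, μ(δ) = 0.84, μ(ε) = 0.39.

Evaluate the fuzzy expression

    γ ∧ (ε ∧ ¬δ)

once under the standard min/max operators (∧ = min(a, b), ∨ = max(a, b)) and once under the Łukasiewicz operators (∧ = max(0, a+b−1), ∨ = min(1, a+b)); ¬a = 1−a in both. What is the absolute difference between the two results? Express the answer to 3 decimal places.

Under standard min/max:
  ¬δ = 1 − 0.84 = 0.16
  ε ∧ ¬δ = min(a, b) on (0.39, 0.16) = 0.16
  γ ∧ (ε ∧ ¬δ) = min(a, b) on (0.47, 0.16) = 0.16
  → value = 0.1600
Under Łukasiewicz:
  ¬δ = 1 − 0.84 = 0.16
  ε ∧ ¬δ = max(0, a+b−1) on (0.39, 0.16) = 0.00
  γ ∧ (ε ∧ ¬δ) = max(0, a+b−1) on (0.47, 0.00) = 0.00
  → value = 0.0000
|0.1600 − 0.0000| = 0.160

0.160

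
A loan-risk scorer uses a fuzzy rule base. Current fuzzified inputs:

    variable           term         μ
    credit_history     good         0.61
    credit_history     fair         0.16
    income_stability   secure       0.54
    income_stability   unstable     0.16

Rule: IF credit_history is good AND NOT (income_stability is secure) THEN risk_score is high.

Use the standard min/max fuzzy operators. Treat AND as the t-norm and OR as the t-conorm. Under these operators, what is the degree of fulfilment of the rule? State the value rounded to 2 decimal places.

0.46

firing strength: good=0.61, ¬secure=1−0.54=0.46; AND[min(a, b)] → w = 0.46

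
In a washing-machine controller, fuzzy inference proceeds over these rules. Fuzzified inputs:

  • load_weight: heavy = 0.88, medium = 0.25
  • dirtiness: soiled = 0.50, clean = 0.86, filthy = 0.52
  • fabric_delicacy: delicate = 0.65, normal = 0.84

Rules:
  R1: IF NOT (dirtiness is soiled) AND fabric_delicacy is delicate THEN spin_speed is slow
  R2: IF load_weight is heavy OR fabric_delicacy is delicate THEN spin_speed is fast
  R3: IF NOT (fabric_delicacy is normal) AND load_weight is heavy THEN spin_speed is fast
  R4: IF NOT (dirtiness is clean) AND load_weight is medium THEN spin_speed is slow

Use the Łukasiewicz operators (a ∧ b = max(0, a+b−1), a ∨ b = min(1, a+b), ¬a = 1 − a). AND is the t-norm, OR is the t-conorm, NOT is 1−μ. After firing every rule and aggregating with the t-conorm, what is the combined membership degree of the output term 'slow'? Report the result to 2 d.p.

0.15

R1: ¬soiled=1−0.50=0.50, delicate=0.65; AND[max(0, a+b−1)] → w = 0.15
R2: heavy=0.88, delicate=0.65; OR[min(1, a+b)] → w = 1.00
R3: ¬normal=1−0.84=0.16, heavy=0.88; AND[max(0, a+b−1)] → w = 0.04
R4: ¬clean=1−0.86=0.14, medium=0.25; AND[max(0, a+b−1)] → w = 0.00
Rules with consequent 'slow': {R1, R4} → strengths 0.15, 0.00
Aggregate via t-conorm [min(1, a+b)]: 0.15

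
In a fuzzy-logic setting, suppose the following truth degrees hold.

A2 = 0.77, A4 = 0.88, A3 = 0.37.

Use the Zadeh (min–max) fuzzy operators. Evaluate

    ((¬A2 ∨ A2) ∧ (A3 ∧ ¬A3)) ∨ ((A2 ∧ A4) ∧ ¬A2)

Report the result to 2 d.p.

¬A2 = 1 − 0.77 = 0.23
¬A2 ∨ A2 = max(a, b) on (0.23, 0.77) = 0.77
¬A3 = 1 − 0.37 = 0.63
A3 ∧ ¬A3 = min(a, b) on (0.37, 0.63) = 0.37
(¬A2 ∨ A2) ∧ (A3 ∧ ¬A3) = min(a, b) on (0.77, 0.37) = 0.37
A2 ∧ A4 = min(a, b) on (0.77, 0.88) = 0.77
¬A2 = 1 − 0.77 = 0.23
(A2 ∧ A4) ∧ ¬A2 = min(a, b) on (0.77, 0.23) = 0.23
((¬A2 ∨ A2) ∧ (A3 ∧ ¬A3)) ∨ ((A2 ∧ A4) ∧ ¬A2) = max(a, b) on (0.37, 0.23) = 0.37

0.37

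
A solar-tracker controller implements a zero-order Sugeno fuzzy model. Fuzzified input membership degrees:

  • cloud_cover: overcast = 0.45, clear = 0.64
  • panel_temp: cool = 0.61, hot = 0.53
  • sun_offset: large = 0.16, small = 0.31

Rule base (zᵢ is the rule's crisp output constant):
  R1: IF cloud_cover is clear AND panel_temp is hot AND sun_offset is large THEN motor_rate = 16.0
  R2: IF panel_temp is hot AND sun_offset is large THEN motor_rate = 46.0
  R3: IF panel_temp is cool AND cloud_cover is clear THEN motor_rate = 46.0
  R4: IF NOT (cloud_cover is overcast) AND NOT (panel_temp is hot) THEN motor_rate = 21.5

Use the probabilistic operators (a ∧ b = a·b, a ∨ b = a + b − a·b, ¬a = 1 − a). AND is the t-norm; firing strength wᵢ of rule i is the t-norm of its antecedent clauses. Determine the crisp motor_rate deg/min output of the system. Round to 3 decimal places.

35.896

R1 (z=16.0): clear=0.64, hot=0.53, large=0.16; AND[a·b] → w = 0.0543
R2 (z=46.0): hot=0.53, large=0.16; AND[a·b] → w = 0.0848
R3 (z=46.0): cool=0.61, clear=0.64; AND[a·b] → w = 0.3904
R4 (z=21.5): ¬overcast=1−0.45=0.55, ¬hot=1−0.53=0.47; AND[a·b] → w = 0.2585
Weighted average = (0.0543·16.0 + 0.0848·46.0 + 0.3904·46.0 + 0.2585·21.5) / (0.0543 + 0.0848 + 0.3904 + 0.2585)
  = 28.2853 / 0.7880 = 35.896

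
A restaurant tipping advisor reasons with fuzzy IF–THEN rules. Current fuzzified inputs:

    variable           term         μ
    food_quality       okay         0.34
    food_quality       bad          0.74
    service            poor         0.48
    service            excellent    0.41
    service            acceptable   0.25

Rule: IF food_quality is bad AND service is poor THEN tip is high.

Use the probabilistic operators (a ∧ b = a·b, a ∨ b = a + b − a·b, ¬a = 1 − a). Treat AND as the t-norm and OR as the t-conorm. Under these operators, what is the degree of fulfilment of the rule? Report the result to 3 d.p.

firing strength: bad=0.74, poor=0.48; AND[a·b] → w = 0.3552

0.355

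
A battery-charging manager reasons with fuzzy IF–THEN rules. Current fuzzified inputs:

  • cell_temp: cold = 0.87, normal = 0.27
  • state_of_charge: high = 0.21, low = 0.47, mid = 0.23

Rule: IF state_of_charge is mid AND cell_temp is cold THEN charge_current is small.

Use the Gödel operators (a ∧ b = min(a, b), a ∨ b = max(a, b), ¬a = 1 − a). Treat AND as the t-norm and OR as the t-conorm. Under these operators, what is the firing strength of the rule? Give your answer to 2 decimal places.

0.23

firing strength: mid=0.23, cold=0.87; AND[min(a, b)] → w = 0.23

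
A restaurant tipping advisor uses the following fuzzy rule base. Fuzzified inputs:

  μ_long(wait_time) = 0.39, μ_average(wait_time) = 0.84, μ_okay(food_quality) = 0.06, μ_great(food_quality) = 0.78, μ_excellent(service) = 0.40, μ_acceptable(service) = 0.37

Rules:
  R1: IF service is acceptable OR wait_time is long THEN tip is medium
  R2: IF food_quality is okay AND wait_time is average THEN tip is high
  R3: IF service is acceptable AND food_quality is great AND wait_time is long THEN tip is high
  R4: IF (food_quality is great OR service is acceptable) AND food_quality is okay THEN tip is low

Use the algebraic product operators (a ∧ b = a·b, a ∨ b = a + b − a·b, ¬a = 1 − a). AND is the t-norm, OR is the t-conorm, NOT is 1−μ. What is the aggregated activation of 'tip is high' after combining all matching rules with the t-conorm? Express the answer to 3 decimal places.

R1: acceptable=0.37, long=0.39; OR[a + b − a·b] → w = 0.6157
R2: okay=0.06, average=0.84; AND[a·b] → w = 0.0504
R3: acceptable=0.37, great=0.78, long=0.39; AND[a·b] → w = 0.1126
R4: (great=0.78 OR acceptable=0.37) = 0.8614; AND[a·b] with okay=0.06 → w = 0.0517
Rules with consequent 'high': {R2, R3} → strengths 0.0504, 0.1126
Aggregate via t-conorm [a + b − a·b]: 0.1573

0.157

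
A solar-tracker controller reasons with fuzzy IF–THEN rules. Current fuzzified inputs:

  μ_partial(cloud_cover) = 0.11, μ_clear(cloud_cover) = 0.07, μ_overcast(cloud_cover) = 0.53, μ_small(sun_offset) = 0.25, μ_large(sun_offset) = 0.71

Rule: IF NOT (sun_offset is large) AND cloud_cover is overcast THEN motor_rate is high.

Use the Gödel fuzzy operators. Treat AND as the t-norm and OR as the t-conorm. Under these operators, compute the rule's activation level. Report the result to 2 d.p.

0.29

firing strength: ¬large=1−0.71=0.29, overcast=0.53; AND[min(a, b)] → w = 0.29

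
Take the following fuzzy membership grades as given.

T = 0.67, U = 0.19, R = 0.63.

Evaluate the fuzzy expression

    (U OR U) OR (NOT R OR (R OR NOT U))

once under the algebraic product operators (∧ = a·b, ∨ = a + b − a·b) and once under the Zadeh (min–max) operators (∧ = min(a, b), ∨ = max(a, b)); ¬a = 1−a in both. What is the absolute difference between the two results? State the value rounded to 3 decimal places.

0.161

Under algebraic product:
  U OR U = a + b − a·b on (0.1900, 0.1900) = 0.3439
  NOT R = 1 − 0.6300 = 0.3700
  NOT U = 1 − 0.1900 = 0.8100
  R OR NOT U = a + b − a·b on (0.6300, 0.8100) = 0.9297
  NOT R OR (R OR NOT U) = a + b − a·b on (0.3700, 0.9297) = 0.9557
  (U OR U) OR (NOT R OR (R OR NOT U)) = a + b − a·b on (0.3439, 0.9557) = 0.9709
  → value = 0.9709
Under Zadeh (min–max):
  U OR U = max(a, b) on (0.19, 0.19) = 0.19
  NOT R = 1 − 0.63 = 0.37
  NOT U = 1 − 0.19 = 0.81
  R OR NOT U = max(a, b) on (0.63, 0.81) = 0.81
  NOT R OR (R OR NOT U) = max(a, b) on (0.37, 0.81) = 0.81
  (U OR U) OR (NOT R OR (R OR NOT U)) = max(a, b) on (0.19, 0.81) = 0.81
  → value = 0.8100
|0.9709 − 0.8100| = 0.161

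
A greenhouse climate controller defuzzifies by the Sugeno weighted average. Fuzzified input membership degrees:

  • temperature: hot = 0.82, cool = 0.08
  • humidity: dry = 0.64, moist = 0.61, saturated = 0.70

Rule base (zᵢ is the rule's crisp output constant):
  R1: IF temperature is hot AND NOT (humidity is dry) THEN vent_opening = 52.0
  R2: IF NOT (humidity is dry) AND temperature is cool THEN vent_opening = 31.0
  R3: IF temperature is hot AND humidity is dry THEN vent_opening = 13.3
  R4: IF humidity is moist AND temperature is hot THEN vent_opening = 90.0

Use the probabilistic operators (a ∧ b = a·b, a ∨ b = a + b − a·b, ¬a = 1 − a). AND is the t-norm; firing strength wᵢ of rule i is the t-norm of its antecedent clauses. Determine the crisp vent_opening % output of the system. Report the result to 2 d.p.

R1 (z=52.0): hot=0.82, ¬dry=1−0.64=0.36; AND[a·b] → w = 0.2952
R2 (z=31.0): ¬dry=1−0.64=0.36, cool=0.08; AND[a·b] → w = 0.0288
R3 (z=13.3): hot=0.82, dry=0.64; AND[a·b] → w = 0.5248
R4 (z=90.0): moist=0.61, hot=0.82; AND[a·b] → w = 0.5002
Weighted average = (0.2952·52.0 + 0.0288·31.0 + 0.5248·13.3 + 0.5002·90.0) / (0.2952 + 0.0288 + 0.5248 + 0.5002)
  = 68.2410 / 1.3490 = 50.59

50.59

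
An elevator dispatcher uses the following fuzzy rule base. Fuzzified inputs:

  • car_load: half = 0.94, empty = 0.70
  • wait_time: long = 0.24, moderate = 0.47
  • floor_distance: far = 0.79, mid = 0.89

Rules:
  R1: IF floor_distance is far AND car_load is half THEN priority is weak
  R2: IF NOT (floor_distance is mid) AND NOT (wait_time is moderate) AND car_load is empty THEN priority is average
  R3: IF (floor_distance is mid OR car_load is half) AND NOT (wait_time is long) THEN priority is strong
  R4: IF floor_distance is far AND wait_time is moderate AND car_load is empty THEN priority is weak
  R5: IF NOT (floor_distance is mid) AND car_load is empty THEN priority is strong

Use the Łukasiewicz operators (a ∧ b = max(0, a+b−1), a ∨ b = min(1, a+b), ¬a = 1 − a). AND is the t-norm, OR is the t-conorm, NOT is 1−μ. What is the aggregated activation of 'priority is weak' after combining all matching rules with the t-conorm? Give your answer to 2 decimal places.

R1: far=0.79, half=0.94; AND[max(0, a+b−1)] → w = 0.73
R2: ¬mid=1−0.89=0.11, ¬moderate=1−0.47=0.53, empty=0.70; AND[max(0, a+b−1)] → w = 0.00
R3: (mid=0.89 OR half=0.94) = 1.00; AND[max(0, a+b−1)] with ¬long=1−0.24=0.76 → w = 0.76
R4: far=0.79, moderate=0.47, empty=0.70; AND[max(0, a+b−1)] → w = 0.00
R5: ¬mid=1−0.89=0.11, empty=0.70; AND[max(0, a+b−1)] → w = 0.00
Rules with consequent 'weak': {R1, R4} → strengths 0.73, 0.00
Aggregate via t-conorm [min(1, a+b)]: 0.73

0.73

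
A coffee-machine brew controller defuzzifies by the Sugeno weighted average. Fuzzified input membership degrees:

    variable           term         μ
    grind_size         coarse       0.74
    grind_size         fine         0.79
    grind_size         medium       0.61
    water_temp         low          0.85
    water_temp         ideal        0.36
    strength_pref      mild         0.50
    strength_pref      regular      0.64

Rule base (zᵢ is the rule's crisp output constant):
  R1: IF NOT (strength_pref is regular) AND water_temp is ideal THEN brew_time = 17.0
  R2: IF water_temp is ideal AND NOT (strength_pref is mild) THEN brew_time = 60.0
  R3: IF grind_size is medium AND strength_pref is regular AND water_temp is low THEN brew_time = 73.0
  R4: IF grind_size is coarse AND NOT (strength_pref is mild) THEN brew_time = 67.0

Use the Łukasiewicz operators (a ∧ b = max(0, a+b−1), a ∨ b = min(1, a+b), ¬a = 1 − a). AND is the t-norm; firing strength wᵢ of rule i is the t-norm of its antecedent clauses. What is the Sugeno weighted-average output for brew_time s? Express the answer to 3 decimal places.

R1 (z=17.0): ¬regular=1−0.64=0.36, ideal=0.36; AND[max(0, a+b−1)] → w = 0.00
R2 (z=60.0): ideal=0.36, ¬mild=1−0.50=0.50; AND[max(0, a+b−1)] → w = 0.00
R3 (z=73.0): medium=0.61, regular=0.64, low=0.85; AND[max(0, a+b−1)] → w = 0.10
R4 (z=67.0): coarse=0.74, ¬mild=1−0.50=0.50; AND[max(0, a+b−1)] → w = 0.24
Weighted average = (0.00·17.0 + 0.00·60.0 + 0.10·73.0 + 0.24·67.0) / (0.00 + 0.00 + 0.10 + 0.24)
  = 23.3800 / 0.3400 = 68.765

68.765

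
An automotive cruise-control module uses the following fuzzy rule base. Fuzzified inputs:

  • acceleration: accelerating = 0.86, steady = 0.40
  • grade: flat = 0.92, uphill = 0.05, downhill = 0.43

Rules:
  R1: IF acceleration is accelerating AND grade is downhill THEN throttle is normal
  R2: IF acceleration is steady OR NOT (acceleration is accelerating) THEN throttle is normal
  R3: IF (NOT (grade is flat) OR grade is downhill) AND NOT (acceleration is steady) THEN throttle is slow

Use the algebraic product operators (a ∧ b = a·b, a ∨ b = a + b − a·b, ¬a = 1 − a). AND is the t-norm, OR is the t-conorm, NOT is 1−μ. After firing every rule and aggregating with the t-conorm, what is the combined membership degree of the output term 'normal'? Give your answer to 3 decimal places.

0.675

R1: accelerating=0.86, downhill=0.43; AND[a·b] → w = 0.3698
R2: steady=0.40, ¬accelerating=1−0.86=0.14; OR[a + b − a·b] → w = 0.4840
R3: (¬flat=1−0.92=0.08 OR downhill=0.43) = 0.4756; AND[a·b] with ¬steady=1−0.40=0.60 → w = 0.2854
Rules with consequent 'normal': {R1, R2} → strengths 0.3698, 0.4840
Aggregate via t-conorm [a + b − a·b]: 0.6748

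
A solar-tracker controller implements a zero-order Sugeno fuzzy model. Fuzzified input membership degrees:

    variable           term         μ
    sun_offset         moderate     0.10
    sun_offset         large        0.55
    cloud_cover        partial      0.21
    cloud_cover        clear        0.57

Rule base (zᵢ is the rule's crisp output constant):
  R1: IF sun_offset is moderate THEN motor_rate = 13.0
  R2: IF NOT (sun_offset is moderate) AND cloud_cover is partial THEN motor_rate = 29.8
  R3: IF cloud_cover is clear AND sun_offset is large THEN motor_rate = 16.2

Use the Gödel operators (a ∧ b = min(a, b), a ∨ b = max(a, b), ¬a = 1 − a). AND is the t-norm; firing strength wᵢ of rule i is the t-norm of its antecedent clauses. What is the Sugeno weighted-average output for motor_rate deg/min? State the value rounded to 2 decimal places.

19.15

R1 (z=13.0): moderate=0.10 → w = 0.10
R2 (z=29.8): ¬moderate=1−0.10=0.90, partial=0.21; AND[min(a, b)] → w = 0.21
R3 (z=16.2): clear=0.57, large=0.55; AND[min(a, b)] → w = 0.55
Weighted average = (0.10·13.0 + 0.21·29.8 + 0.55·16.2) / (0.10 + 0.21 + 0.55)
  = 16.4680 / 0.8600 = 19.15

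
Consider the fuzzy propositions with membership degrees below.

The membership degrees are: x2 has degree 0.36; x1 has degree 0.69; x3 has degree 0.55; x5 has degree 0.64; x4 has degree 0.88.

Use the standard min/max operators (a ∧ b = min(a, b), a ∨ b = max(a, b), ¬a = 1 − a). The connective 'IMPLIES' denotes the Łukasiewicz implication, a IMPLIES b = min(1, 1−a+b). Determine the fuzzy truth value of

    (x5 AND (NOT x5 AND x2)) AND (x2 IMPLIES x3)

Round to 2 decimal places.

0.36

NOT x5 = 1 − 0.64 = 0.36
NOT x5 AND x2 = min(a, b) on (0.36, 0.36) = 0.36
x5 AND (NOT x5 AND x2) = min(a, b) on (0.64, 0.36) = 0.36
x2 IMPLIES x3  [Łukasiewicz: min(1, 1−a+b)] with a=0.36, b=0.55 → 1.00
(x5 AND (NOT x5 AND x2)) AND (x2 IMPLIES x3) = min(a, b) on (0.36, 1.00) = 0.36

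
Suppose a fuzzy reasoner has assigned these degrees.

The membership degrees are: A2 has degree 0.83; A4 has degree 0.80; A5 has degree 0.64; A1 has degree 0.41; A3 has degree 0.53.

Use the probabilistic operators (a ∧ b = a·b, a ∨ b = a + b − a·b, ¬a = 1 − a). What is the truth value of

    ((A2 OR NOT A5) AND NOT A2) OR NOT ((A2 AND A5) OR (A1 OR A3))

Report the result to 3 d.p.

0.262

NOT A5 = 1 − 0.6400 = 0.3600
A2 OR NOT A5 = a + b − a·b on (0.8300, 0.3600) = 0.8912
NOT A2 = 1 − 0.8300 = 0.1700
(A2 OR NOT A5) AND NOT A2 = a·b on (0.8912, 0.1700) = 0.1515
A2 AND A5 = a·b on (0.8300, 0.6400) = 0.5312
A1 OR A3 = a + b − a·b on (0.4100, 0.5300) = 0.7227
(A2 AND A5) OR (A1 OR A3) = a + b − a·b on (0.5312, 0.7227) = 0.8700
NOT ((A2 AND A5) OR (A1 OR A3)) = 1 − 0.8700 = 0.1300
((A2 OR NOT A5) AND NOT A2) OR NOT ((A2 AND A5) OR (A1 OR A3)) = a + b − a·b on (0.1515, 0.1300) = 0.2618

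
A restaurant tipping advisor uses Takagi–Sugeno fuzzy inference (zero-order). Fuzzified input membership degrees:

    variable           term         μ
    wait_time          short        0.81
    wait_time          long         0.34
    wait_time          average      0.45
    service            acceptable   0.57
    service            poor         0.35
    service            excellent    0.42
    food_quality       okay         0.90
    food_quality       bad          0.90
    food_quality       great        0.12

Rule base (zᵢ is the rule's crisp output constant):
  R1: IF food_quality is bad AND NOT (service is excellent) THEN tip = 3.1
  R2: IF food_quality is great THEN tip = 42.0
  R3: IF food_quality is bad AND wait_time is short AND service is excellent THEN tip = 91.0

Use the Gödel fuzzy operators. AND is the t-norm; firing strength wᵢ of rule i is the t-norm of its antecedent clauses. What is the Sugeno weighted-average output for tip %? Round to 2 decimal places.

R1 (z=3.1): bad=0.90, ¬excellent=1−0.42=0.58; AND[min(a, b)] → w = 0.58
R2 (z=42.0): great=0.12 → w = 0.12
R3 (z=91.0): bad=0.90, short=0.81, excellent=0.42; AND[min(a, b)] → w = 0.42
Weighted average = (0.58·3.1 + 0.12·42.0 + 0.42·91.0) / (0.58 + 0.12 + 0.42)
  = 45.0580 / 1.1200 = 40.23

40.23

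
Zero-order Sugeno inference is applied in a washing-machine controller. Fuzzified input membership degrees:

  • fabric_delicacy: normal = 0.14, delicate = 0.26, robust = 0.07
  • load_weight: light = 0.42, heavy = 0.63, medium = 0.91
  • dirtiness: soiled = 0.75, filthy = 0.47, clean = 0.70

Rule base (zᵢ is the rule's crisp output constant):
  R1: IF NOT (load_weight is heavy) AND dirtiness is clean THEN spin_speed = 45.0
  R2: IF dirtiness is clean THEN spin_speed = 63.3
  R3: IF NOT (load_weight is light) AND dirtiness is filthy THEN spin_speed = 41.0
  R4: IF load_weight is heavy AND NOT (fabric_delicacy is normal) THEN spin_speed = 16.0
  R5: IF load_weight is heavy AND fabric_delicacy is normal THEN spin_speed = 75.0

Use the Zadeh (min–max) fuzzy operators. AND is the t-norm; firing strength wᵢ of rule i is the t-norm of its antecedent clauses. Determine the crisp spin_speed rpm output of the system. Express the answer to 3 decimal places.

R1 (z=45.0): ¬heavy=1−0.63=0.37, clean=0.70; AND[min(a, b)] → w = 0.37
R2 (z=63.3): clean=0.70 → w = 0.70
R3 (z=41.0): ¬light=1−0.42=0.58, filthy=0.47; AND[min(a, b)] → w = 0.47
R4 (z=16.0): heavy=0.63, ¬normal=1−0.14=0.86; AND[min(a, b)] → w = 0.63
R5 (z=75.0): heavy=0.63, normal=0.14; AND[min(a, b)] → w = 0.14
Weighted average = (0.37·45.0 + 0.70·63.3 + 0.47·41.0 + 0.63·16.0 + 0.14·75.0) / (0.37 + 0.70 + 0.47 + 0.63 + 0.14)
  = 100.8100 / 2.3100 = 43.641

43.641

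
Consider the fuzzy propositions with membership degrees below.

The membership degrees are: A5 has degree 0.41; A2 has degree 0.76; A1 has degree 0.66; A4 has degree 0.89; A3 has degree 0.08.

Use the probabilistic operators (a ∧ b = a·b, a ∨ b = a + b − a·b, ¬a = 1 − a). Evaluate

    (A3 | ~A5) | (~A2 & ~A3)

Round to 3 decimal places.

~A5 = 1 − 0.4100 = 0.5900
A3 | ~A5 = a + b − a·b on (0.0800, 0.5900) = 0.6228
~A2 = 1 − 0.7600 = 0.2400
~A3 = 1 − 0.0800 = 0.9200
~A2 & ~A3 = a·b on (0.2400, 0.9200) = 0.2208
(A3 | ~A5) | (~A2 & ~A3) = a + b − a·b on (0.6228, 0.2208) = 0.7061

0.706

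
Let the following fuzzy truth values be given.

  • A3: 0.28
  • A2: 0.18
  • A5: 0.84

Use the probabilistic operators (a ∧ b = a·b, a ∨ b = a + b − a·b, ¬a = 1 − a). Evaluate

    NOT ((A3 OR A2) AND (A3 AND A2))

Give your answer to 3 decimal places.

A3 OR A2 = a + b − a·b on (0.2800, 0.1800) = 0.4096
A3 AND A2 = a·b on (0.2800, 0.1800) = 0.0504
(A3 OR A2) AND (A3 AND A2) = a·b on (0.4096, 0.0504) = 0.0206
NOT ((A3 OR A2) AND (A3 AND A2)) = 1 − 0.0206 = 0.9794

0.979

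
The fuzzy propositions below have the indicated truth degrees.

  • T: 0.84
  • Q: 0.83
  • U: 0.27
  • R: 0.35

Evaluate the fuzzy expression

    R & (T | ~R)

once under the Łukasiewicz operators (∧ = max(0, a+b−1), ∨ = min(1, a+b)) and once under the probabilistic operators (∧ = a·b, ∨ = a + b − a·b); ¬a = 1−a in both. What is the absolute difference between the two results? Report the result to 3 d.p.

Under Łukasiewicz:
  ~R = 1 − 0.35 = 0.65
  T | ~R = min(1, a+b) on (0.84, 0.65) = 1.00
  R & (T | ~R) = max(0, a+b−1) on (0.35, 1.00) = 0.35
  → value = 0.3500
Under probabilistic:
  ~R = 1 − 0.3500 = 0.6500
  T | ~R = a + b − a·b on (0.8400, 0.6500) = 0.9440
  R & (T | ~R) = a·b on (0.3500, 0.9440) = 0.3304
  → value = 0.3304
|0.3500 − 0.3304| = 0.020

0.020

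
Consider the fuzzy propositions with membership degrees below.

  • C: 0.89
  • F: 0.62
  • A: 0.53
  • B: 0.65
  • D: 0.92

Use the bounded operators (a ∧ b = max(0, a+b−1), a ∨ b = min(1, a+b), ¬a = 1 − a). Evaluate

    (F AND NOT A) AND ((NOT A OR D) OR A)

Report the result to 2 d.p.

NOT A = 1 − 0.53 = 0.47
F AND NOT A = max(0, a+b−1) on (0.62, 0.47) = 0.09
NOT A = 1 − 0.53 = 0.47
NOT A OR D = min(1, a+b) on (0.47, 0.92) = 1.00
(NOT A OR D) OR A = min(1, a+b) on (1.00, 0.53) = 1.00
(F AND NOT A) AND ((NOT A OR D) OR A) = max(0, a+b−1) on (0.09, 1.00) = 0.09

0.09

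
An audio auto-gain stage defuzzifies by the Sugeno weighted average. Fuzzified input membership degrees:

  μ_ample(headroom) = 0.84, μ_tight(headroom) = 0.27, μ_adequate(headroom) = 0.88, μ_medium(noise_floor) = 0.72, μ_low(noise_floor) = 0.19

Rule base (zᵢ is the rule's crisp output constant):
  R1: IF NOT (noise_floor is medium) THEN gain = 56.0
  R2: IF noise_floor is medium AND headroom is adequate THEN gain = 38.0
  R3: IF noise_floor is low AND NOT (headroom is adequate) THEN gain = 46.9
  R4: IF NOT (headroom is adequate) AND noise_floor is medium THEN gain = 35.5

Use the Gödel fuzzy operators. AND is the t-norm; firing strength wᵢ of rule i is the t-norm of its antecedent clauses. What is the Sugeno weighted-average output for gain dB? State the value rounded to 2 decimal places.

R1 (z=56.0): ¬medium=1−0.72=0.28 → w = 0.28
R2 (z=38.0): medium=0.72, adequate=0.88; AND[min(a, b)] → w = 0.72
R3 (z=46.9): low=0.19, ¬adequate=1−0.88=0.12; AND[min(a, b)] → w = 0.12
R4 (z=35.5): ¬adequate=1−0.88=0.12, medium=0.72; AND[min(a, b)] → w = 0.12
Weighted average = (0.28·56.0 + 0.72·38.0 + 0.12·46.9 + 0.12·35.5) / (0.28 + 0.72 + 0.12 + 0.12)
  = 52.9280 / 1.2400 = 42.68

42.68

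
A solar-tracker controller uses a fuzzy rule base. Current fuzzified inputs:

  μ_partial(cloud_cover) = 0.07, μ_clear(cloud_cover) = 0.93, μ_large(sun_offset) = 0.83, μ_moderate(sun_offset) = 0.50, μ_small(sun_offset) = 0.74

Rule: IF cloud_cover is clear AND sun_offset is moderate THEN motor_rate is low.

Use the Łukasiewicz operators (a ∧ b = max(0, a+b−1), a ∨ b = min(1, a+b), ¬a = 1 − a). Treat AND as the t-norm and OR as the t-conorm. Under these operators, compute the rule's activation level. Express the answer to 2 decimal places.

firing strength: clear=0.93, moderate=0.50; AND[max(0, a+b−1)] → w = 0.43

0.43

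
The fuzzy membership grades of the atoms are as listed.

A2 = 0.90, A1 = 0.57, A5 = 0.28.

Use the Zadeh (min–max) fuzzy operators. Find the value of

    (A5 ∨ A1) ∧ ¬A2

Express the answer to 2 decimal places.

A5 ∨ A1 = max(a, b) on (0.28, 0.57) = 0.57
¬A2 = 1 − 0.90 = 0.10
(A5 ∨ A1) ∧ ¬A2 = min(a, b) on (0.57, 0.10) = 0.10

0.10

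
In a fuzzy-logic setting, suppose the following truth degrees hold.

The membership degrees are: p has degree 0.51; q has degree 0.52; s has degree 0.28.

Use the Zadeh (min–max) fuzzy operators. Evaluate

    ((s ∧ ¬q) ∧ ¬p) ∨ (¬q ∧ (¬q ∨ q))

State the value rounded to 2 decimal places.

0.48

¬q = 1 − 0.52 = 0.48
s ∧ ¬q = min(a, b) on (0.28, 0.48) = 0.28
¬p = 1 − 0.51 = 0.49
(s ∧ ¬q) ∧ ¬p = min(a, b) on (0.28, 0.49) = 0.28
¬q = 1 − 0.52 = 0.48
¬q = 1 − 0.52 = 0.48
¬q ∨ q = max(a, b) on (0.48, 0.52) = 0.52
¬q ∧ (¬q ∨ q) = min(a, b) on (0.48, 0.52) = 0.48
((s ∧ ¬q) ∧ ¬p) ∨ (¬q ∧ (¬q ∨ q)) = max(a, b) on (0.28, 0.48) = 0.48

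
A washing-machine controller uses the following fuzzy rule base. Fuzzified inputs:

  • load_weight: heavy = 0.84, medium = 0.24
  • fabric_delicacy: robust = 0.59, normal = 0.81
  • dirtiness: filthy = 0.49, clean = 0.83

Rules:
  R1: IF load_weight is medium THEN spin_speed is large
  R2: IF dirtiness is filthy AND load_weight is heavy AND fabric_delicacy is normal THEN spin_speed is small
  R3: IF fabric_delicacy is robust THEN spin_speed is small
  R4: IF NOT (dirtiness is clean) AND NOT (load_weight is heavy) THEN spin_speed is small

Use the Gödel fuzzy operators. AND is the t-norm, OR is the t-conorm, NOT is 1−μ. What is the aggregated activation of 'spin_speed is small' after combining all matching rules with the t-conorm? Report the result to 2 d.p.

0.59

R1: medium=0.24 → w = 0.24
R2: filthy=0.49, heavy=0.84, normal=0.81; AND[min(a, b)] → w = 0.49
R3: robust=0.59 → w = 0.59
R4: ¬clean=1−0.83=0.17, ¬heavy=1−0.84=0.16; AND[min(a, b)] → w = 0.16
Rules with consequent 'small': {R2, R3, R4} → strengths 0.49, 0.59, 0.16
Aggregate via t-conorm [max(a, b)]: 0.59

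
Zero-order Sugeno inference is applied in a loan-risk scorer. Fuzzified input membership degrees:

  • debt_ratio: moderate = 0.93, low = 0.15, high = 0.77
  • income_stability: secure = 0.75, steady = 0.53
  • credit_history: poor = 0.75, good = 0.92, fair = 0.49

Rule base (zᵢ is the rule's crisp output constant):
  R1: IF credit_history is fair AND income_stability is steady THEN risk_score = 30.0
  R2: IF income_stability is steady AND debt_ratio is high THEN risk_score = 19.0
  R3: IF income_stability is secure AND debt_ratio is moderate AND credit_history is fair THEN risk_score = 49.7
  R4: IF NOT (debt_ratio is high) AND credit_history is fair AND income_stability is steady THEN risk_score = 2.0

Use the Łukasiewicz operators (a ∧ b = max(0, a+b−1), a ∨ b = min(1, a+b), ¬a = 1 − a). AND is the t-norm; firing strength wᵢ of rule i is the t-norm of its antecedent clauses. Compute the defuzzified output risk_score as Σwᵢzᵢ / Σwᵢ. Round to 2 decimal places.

R1 (z=30.0): fair=0.49, steady=0.53; AND[max(0, a+b−1)] → w = 0.02
R2 (z=19.0): steady=0.53, high=0.77; AND[max(0, a+b−1)] → w = 0.30
R3 (z=49.7): secure=0.75, moderate=0.93, fair=0.49; AND[max(0, a+b−1)] → w = 0.17
R4 (z=2.0): ¬high=1−0.77=0.23, fair=0.49, steady=0.53; AND[max(0, a+b−1)] → w = 0.00
Weighted average = (0.02·30.0 + 0.30·19.0 + 0.17·49.7 + 0.00·2.0) / (0.02 + 0.30 + 0.17 + 0.00)
  = 14.7490 / 0.4900 = 30.10

30.10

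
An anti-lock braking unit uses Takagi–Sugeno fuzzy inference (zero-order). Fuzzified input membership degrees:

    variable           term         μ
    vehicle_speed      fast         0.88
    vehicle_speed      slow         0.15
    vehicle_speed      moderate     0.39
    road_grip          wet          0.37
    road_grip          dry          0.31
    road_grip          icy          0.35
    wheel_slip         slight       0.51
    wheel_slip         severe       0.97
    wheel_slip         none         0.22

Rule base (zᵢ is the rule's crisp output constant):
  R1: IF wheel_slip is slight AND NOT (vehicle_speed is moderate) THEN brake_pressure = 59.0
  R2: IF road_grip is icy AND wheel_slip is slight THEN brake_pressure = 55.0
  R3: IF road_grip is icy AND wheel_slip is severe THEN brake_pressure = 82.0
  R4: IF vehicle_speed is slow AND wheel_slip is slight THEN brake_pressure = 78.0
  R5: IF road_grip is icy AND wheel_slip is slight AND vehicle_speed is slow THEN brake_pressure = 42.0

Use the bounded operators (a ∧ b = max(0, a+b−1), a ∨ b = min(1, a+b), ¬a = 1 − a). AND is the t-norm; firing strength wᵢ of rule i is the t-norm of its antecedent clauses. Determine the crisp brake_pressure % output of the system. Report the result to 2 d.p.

75.73

R1 (z=59.0): slight=0.51, ¬moderate=1−0.39=0.61; AND[max(0, a+b−1)] → w = 0.12
R2 (z=55.0): icy=0.35, slight=0.51; AND[max(0, a+b−1)] → w = 0.00
R3 (z=82.0): icy=0.35, severe=0.97; AND[max(0, a+b−1)] → w = 0.32
R4 (z=78.0): slow=0.15, slight=0.51; AND[max(0, a+b−1)] → w = 0.00
R5 (z=42.0): icy=0.35, slight=0.51, slow=0.15; AND[max(0, a+b−1)] → w = 0.00
Weighted average = (0.12·59.0 + 0.00·55.0 + 0.32·82.0 + 0.00·78.0 + 0.00·42.0) / (0.12 + 0.00 + 0.32 + 0.00 + 0.00)
  = 33.3200 / 0.4400 = 75.73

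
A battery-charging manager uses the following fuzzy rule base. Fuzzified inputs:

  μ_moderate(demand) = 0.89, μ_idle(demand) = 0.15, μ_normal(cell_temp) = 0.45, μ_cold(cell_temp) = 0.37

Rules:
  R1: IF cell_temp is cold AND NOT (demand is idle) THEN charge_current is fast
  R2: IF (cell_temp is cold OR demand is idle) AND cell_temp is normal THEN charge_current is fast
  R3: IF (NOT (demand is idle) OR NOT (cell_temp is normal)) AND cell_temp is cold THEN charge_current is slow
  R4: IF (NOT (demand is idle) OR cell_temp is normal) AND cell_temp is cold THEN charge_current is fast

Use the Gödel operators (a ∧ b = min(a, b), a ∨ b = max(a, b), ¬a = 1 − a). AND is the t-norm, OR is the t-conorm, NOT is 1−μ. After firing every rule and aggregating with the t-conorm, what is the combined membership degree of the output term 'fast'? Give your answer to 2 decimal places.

0.37

R1: cold=0.37, ¬idle=1−0.15=0.85; AND[min(a, b)] → w = 0.37
R2: (cold=0.37 OR idle=0.15) = 0.37; AND[min(a, b)] with normal=0.45 → w = 0.37
R3: (¬idle=1−0.15=0.85 OR ¬normal=1−0.45=0.55) = 0.85; AND[min(a, b)] with cold=0.37 → w = 0.37
R4: (¬idle=1−0.15=0.85 OR normal=0.45) = 0.85; AND[min(a, b)] with cold=0.37 → w = 0.37
Rules with consequent 'fast': {R1, R2, R4} → strengths 0.37, 0.37, 0.37
Aggregate via t-conorm [max(a, b)]: 0.37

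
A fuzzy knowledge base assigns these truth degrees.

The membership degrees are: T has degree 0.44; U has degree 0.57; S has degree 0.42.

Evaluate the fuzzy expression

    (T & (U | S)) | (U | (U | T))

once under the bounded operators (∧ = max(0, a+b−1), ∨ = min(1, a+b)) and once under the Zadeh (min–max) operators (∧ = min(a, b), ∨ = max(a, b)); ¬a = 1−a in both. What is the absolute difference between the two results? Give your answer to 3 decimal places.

0.430

Under bounded:
  U | S = min(1, a+b) on (0.57, 0.42) = 0.99
  T & (U | S) = max(0, a+b−1) on (0.44, 0.99) = 0.43
  U | T = min(1, a+b) on (0.57, 0.44) = 1.00
  U | (U | T) = min(1, a+b) on (0.57, 1.00) = 1.00
  (T & (U | S)) | (U | (U | T)) = min(1, a+b) on (0.43, 1.00) = 1.00
  → value = 1.0000
Under Zadeh (min–max):
  U | S = max(a, b) on (0.57, 0.42) = 0.57
  T & (U | S) = min(a, b) on (0.44, 0.57) = 0.44
  U | T = max(a, b) on (0.57, 0.44) = 0.57
  U | (U | T) = max(a, b) on (0.57, 0.57) = 0.57
  (T & (U | S)) | (U | (U | T)) = max(a, b) on (0.44, 0.57) = 0.57
  → value = 0.5700
|1.0000 − 0.5700| = 0.430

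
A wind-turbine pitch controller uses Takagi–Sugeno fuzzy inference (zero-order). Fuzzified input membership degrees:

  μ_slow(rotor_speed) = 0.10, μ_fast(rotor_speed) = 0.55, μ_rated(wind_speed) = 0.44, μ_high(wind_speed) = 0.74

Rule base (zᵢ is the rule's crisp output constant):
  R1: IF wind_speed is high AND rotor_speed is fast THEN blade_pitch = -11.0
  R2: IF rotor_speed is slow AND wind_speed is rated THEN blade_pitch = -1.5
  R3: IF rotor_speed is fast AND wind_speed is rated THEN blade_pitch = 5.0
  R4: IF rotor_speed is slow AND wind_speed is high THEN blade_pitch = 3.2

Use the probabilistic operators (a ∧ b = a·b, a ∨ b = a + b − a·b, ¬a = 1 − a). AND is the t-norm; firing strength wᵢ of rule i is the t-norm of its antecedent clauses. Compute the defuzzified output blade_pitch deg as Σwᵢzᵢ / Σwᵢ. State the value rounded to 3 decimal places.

R1 (z=-11.0): high=0.74, fast=0.55; AND[a·b] → w = 0.4070
R2 (z=-1.5): slow=0.10, rated=0.44; AND[a·b] → w = 0.0440
R3 (z=5.0): fast=0.55, rated=0.44; AND[a·b] → w = 0.2420
R4 (z=3.2): slow=0.10, high=0.74; AND[a·b] → w = 0.0740
Weighted average = (0.4070·-11.0 + 0.0440·-1.5 + 0.2420·5.0 + 0.0740·3.2) / (0.4070 + 0.0440 + 0.2420 + 0.0740)
  = -3.0962 / 0.7670 = -4.037

-4.037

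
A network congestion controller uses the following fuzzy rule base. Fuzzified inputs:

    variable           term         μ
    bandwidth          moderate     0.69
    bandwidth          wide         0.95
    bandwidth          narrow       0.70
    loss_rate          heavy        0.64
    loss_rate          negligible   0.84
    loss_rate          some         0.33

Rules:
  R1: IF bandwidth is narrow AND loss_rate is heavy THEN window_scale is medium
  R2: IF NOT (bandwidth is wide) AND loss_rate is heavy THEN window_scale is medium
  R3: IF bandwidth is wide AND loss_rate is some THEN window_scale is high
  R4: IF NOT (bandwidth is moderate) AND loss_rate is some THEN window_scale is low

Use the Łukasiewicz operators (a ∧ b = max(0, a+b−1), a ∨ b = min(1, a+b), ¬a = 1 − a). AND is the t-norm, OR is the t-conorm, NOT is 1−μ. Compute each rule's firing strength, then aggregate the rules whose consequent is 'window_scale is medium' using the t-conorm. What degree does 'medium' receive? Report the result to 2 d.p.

R1: narrow=0.70, heavy=0.64; AND[max(0, a+b−1)] → w = 0.34
R2: ¬wide=1−0.95=0.05, heavy=0.64; AND[max(0, a+b−1)] → w = 0.00
R3: wide=0.95, some=0.33; AND[max(0, a+b−1)] → w = 0.28
R4: ¬moderate=1−0.69=0.31, some=0.33; AND[max(0, a+b−1)] → w = 0.00
Rules with consequent 'medium': {R1, R2} → strengths 0.34, 0.00
Aggregate via t-conorm [min(1, a+b)]: 0.34

0.34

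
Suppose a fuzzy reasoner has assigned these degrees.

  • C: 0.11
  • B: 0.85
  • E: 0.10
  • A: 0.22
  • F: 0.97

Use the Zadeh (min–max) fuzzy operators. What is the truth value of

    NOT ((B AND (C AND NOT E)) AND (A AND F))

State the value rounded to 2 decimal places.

NOT E = 1 − 0.10 = 0.90
C AND NOT E = min(a, b) on (0.11, 0.90) = 0.11
B AND (C AND NOT E) = min(a, b) on (0.85, 0.11) = 0.11
A AND F = min(a, b) on (0.22, 0.97) = 0.22
(B AND (C AND NOT E)) AND (A AND F) = min(a, b) on (0.11, 0.22) = 0.11
NOT ((B AND (C AND NOT E)) AND (A AND F)) = 1 − 0.11 = 0.89

0.89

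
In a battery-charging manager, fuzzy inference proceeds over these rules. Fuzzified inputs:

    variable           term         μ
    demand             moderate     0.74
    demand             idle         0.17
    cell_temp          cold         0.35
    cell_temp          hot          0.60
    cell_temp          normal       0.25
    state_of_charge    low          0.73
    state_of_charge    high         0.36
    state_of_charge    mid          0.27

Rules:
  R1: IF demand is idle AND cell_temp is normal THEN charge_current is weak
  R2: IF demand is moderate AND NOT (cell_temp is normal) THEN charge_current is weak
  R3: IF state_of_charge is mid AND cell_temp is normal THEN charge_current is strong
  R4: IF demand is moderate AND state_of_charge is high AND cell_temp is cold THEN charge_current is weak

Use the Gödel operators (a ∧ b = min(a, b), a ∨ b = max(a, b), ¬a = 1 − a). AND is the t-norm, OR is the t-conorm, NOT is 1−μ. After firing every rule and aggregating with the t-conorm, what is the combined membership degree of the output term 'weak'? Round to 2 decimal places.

R1: idle=0.17, normal=0.25; AND[min(a, b)] → w = 0.17
R2: moderate=0.74, ¬normal=1−0.25=0.75; AND[min(a, b)] → w = 0.74
R3: mid=0.27, normal=0.25; AND[min(a, b)] → w = 0.25
R4: moderate=0.74, high=0.36, cold=0.35; AND[min(a, b)] → w = 0.35
Rules with consequent 'weak': {R1, R2, R4} → strengths 0.17, 0.74, 0.35
Aggregate via t-conorm [max(a, b)]: 0.74

0.74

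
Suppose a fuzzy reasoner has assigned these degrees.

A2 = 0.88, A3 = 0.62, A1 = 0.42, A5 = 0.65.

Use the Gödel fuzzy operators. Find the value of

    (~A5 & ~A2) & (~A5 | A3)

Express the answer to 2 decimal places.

~A5 = 1 − 0.65 = 0.35
~A2 = 1 − 0.88 = 0.12
~A5 & ~A2 = min(a, b) on (0.35, 0.12) = 0.12
~A5 = 1 − 0.65 = 0.35
~A5 | A3 = max(a, b) on (0.35, 0.62) = 0.62
(~A5 & ~A2) & (~A5 | A3) = min(a, b) on (0.12, 0.62) = 0.12

0.12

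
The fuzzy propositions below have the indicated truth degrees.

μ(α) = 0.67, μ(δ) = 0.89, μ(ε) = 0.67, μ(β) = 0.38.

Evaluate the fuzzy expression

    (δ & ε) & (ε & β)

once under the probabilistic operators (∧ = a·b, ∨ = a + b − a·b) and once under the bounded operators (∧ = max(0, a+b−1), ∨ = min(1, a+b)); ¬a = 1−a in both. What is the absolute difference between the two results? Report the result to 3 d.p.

Under probabilistic:
  δ & ε = a·b on (0.8900, 0.6700) = 0.5963
  ε & β = a·b on (0.6700, 0.3800) = 0.2546
  (δ & ε) & (ε & β) = a·b on (0.5963, 0.2546) = 0.1518
  → value = 0.1518
Under bounded:
  δ & ε = max(0, a+b−1) on (0.89, 0.67) = 0.56
  ε & β = max(0, a+b−1) on (0.67, 0.38) = 0.05
  (δ & ε) & (ε & β) = max(0, a+b−1) on (0.56, 0.05) = 0.00
  → value = 0.0000
|0.1518 − 0.0000| = 0.152

0.152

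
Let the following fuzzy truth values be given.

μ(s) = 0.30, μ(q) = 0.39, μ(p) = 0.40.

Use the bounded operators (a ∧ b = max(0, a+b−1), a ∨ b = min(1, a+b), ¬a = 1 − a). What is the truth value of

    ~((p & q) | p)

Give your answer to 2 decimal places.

p & q = max(0, a+b−1) on (0.40, 0.39) = 0.00
(p & q) | p = min(1, a+b) on (0.00, 0.40) = 0.40
~((p & q) | p) = 1 − 0.40 = 0.60

0.60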